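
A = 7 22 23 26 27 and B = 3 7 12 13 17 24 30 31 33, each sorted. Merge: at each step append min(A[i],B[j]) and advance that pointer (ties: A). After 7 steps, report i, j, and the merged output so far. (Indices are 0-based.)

i=2, j=5, merged so far=[3, 7, 7, 12, 13, 17, 22]

i=0 j=0: A[i]=7>B[j]=3 take 3, j++
i=0 j=1: A[i]=7<=B[j]=7 take 7, i++
i=1 j=1: A[i]=22>B[j]=7 take 7, j++
i=1 j=2: A[i]=22>B[j]=12 take 12, j++
i=1 j=3: A[i]=22>B[j]=13 take 13, j++
i=1 j=4: A[i]=22>B[j]=17 take 17, j++
i=1 j=5: A[i]=22<=B[j]=24 take 22, i++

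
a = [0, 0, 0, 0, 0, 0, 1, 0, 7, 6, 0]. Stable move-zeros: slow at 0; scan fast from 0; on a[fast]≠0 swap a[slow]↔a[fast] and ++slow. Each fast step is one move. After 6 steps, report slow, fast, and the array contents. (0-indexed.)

slow=0, fast=6, a=[0, 0, 0, 0, 0, 0, 1, 0, 7, 6, 0]

slow=0 fast=0: a[fast]=0, fast++
slow=0 fast=1: a[fast]=0, fast++
slow=0 fast=2: a[fast]=0, fast++
slow=0 fast=3: a[fast]=0, fast++
slow=0 fast=4: a[fast]=0, fast++
slow=0 fast=5: a[fast]=0, fast++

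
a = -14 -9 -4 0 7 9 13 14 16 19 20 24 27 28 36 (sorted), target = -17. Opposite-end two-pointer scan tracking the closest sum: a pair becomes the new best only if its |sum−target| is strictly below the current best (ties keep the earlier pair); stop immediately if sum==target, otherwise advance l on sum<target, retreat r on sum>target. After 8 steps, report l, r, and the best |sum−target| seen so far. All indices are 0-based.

l=0, r=6, best |Δ|=17

l=0 r=14: -14+36=22 d=39 *, r--
l=0 r=13: -14+28=14 d=31 *, r--
l=0 r=12: -14+27=13 d=30 *, r--
l=0 r=11: -14+24=10 d=27 *, r--
l=0 r=10: -14+20=6 d=23 *, r--
l=0 r=9: -14+19=5 d=22 *, r--
l=0 r=8: -14+16=2 d=19 *, r--
l=0 r=7: -14+14=0 d=17 *, r--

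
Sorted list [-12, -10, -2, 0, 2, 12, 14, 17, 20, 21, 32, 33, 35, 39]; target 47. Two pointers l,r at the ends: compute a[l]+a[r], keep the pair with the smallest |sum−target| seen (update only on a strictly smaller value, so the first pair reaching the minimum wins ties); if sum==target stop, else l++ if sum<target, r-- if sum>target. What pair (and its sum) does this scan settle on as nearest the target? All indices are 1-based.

[1,14] -12+39=27 d=20 * → l++
[2,14] -10+39=29 d=18 * → l++
[3,14] -2+39=37 d=10 * → l++
[4,14] 0+39=39 d=8 * → l++
[5,14] 2+39=41 d=6 * → l++
[6,14] 12+39=51 d=4 * → r--
[6,13] 12+35=47 d=0 * → stop

pair (12, 35) with sum 47 (|Δ|=0)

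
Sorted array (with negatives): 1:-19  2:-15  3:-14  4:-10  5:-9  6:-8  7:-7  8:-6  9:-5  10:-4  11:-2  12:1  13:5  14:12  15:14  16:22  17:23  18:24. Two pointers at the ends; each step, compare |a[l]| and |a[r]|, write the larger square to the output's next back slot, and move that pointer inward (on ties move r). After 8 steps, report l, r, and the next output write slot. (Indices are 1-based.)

[1,18] |-19|<=|24| out[18]=576 → r--
[1,17] |-19|<=|23| out[17]=529 → r--
[1,16] |-19|<=|22| out[16]=484 → r--
[1,15] |-19|>|14| out[15]=361 → l++
[2,15] |-15|>|14| out[14]=225 → l++
[3,15] |-14|<=|14| out[13]=196 → r--
[3,14] |-14|>|12| out[12]=196 → l++
[4,14] |-10|<=|12| out[11]=144 → r--

l=4, r=13, next write slot=10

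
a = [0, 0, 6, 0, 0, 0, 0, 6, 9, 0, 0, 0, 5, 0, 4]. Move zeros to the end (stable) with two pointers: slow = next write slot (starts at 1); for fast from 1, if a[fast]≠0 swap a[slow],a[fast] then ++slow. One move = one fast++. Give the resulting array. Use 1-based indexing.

(s=1,f=1) a[fast]=0 → fast++
(s=1,f=2) a[fast]=0 → fast++
(s=1,f=3) a[fast]=6≠0 swap→a[1]=6 → slow++,fast++
(s=2,f=4) a[fast]=0 → fast++
(s=2,f=5) a[fast]=0 → fast++
(s=2,f=6) a[fast]=0 → fast++
(s=2,f=7) a[fast]=0 → fast++
(s=2,f=8) a[fast]=6≠0 swap→a[2]=6 → slow++,fast++
(s=3,f=9) a[fast]=9≠0 swap→a[3]=9 → slow++,fast++
(s=4,f=10) a[fast]=0 → fast++
(s=4,f=11) a[fast]=0 → fast++
(s=4,f=12) a[fast]=0 → fast++
(s=4,f=13) a[fast]=5≠0 swap→a[4]=5 → slow++,fast++
(s=5,f=14) a[fast]=0 → fast++
(s=5,f=15) a[fast]=4≠0 swap→a[5]=4 → slow++,fast++

[6, 6, 9, 5, 4, 0, 0, 0, 0, 0, 0, 0, 0, 0, 0]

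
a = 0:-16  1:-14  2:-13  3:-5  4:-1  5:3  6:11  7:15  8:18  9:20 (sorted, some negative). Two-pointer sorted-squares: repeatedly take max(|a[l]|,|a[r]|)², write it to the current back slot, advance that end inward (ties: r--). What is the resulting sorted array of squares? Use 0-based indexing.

l=0 r=9: |-16|<=|20| out[9]=400, r--
l=0 r=8: |-16|<=|18| out[8]=324, r--
l=0 r=7: |-16|>|15| out[7]=256, l++
l=1 r=7: |-14|<=|15| out[6]=225, r--
l=1 r=6: |-14|>|11| out[5]=196, l++
l=2 r=6: |-13|>|11| out[4]=169, l++
l=3 r=6: |-5|<=|11| out[3]=121, r--
l=3 r=5: |-5|>|3| out[2]=25, l++
l=4 r=5: |-1|<=|3| out[1]=9, r--
l=4 r=4: |-1|<=|-1| out[0]=1, r--

[1, 9, 25, 121, 169, 196, 225, 256, 324, 400]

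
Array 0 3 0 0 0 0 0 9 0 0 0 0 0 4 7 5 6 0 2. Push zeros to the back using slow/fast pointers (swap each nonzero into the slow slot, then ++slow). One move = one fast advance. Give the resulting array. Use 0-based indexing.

[3, 9, 4, 7, 5, 6, 2, 0, 0, 0, 0, 0, 0, 0, 0, 0, 0, 0, 0]

(s=0,f=0) a[fast]=0 → fast++
(s=0,f=1) a[fast]=3≠0 swap→a[0]=3 → slow++,fast++
(s=1,f=2) a[fast]=0 → fast++
(s=1,f=3) a[fast]=0 → fast++
(s=1,f=4) a[fast]=0 → fast++
(s=1,f=5) a[fast]=0 → fast++
(s=1,f=6) a[fast]=0 → fast++
(s=1,f=7) a[fast]=9≠0 swap→a[1]=9 → slow++,fast++
(s=2,f=8) a[fast]=0 → fast++
(s=2,f=9) a[fast]=0 → fast++
(s=2,f=10) a[fast]=0 → fast++
(s=2,f=11) a[fast]=0 → fast++
(s=2,f=12) a[fast]=0 → fast++
(s=2,f=13) a[fast]=4≠0 swap→a[2]=4 → slow++,fast++
(s=3,f=14) a[fast]=7≠0 swap→a[3]=7 → slow++,fast++
(s=4,f=15) a[fast]=5≠0 swap→a[4]=5 → slow++,fast++
(s=5,f=16) a[fast]=6≠0 swap→a[5]=6 → slow++,fast++
(s=6,f=17) a[fast]=0 → fast++
(s=6,f=18) a[fast]=2≠0 swap→a[6]=2 → slow++,fast++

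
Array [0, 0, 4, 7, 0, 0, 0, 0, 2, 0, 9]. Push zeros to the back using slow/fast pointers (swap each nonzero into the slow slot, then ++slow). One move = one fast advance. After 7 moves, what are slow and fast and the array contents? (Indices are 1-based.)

slow=3, fast=8, a=[4, 7, 0, 0, 0, 0, 0, 0, 2, 0, 9]

slow=1 fast=1: a[fast]=0, fast++
slow=1 fast=2: a[fast]=0, fast++
slow=1 fast=3: a[fast]=4≠0 swap→a[1]=4, slow++,fast++
slow=2 fast=4: a[fast]=7≠0 swap→a[2]=7, slow++,fast++
slow=3 fast=5: a[fast]=0, fast++
slow=3 fast=6: a[fast]=0, fast++
slow=3 fast=7: a[fast]=0, fast++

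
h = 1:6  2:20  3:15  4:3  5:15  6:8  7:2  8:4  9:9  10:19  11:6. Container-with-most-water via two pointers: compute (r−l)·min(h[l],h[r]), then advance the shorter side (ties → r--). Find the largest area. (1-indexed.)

[1,11] min(6,6)*10=60 best=60 * → r--
[1,10] min(6,19)*9=54 best=60 → l++
[2,10] min(20,19)*8=152 best=152 * → r--
[2,9] min(20,9)*7=63 best=152 → r--
[2,8] min(20,4)*6=24 best=152 → r--
[2,7] min(20,2)*5=10 best=152 → r--
[2,6] min(20,8)*4=32 best=152 → r--
[2,5] min(20,15)*3=45 best=152 → r--
[2,4] min(20,3)*2=6 best=152 → r--
[2,3] min(20,15)*1=15 best=152 → r--

max area = 152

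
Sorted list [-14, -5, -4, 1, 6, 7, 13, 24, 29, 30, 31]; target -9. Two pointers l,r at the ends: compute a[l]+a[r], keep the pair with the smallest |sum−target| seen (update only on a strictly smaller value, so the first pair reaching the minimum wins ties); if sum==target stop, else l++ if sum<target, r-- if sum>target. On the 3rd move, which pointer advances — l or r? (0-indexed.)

[0,10] -14+31=17 d=26 * → r--
[0,9] -14+30=16 d=25 * → r--
[0,8] -14+29=15 d=24 * → r--

r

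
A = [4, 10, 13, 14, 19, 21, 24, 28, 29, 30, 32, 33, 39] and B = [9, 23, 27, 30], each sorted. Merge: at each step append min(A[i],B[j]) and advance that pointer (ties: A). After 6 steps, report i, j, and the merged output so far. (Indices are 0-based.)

i=0 j=0: A[i]=4<=B[j]=9 take 4, i++
i=1 j=0: A[i]=10>B[j]=9 take 9, j++
i=1 j=1: A[i]=10<=B[j]=23 take 10, i++
i=2 j=1: A[i]=13<=B[j]=23 take 13, i++
i=3 j=1: A[i]=14<=B[j]=23 take 14, i++
i=4 j=1: A[i]=19<=B[j]=23 take 19, i++

i=5, j=1, merged so far=[4, 9, 10, 13, 14, 19]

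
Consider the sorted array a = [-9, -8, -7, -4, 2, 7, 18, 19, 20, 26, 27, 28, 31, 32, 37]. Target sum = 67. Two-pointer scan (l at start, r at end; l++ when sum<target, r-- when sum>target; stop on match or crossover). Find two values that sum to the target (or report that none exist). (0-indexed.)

[0,14] -9+37=28 <67 → l++
[1,14] -8+37=29 <67 → l++
[2,14] -7+37=30 <67 → l++
[3,14] -4+37=33 <67 → l++
[4,14] 2+37=39 <67 → l++
[5,14] 7+37=44 <67 → l++
[6,14] 18+37=55 <67 → l++
[7,14] 19+37=56 <67 → l++
[8,14] 20+37=57 <67 → l++
[9,14] 26+37=63 <67 → l++
[10,14] 27+37=64 <67 → l++
[11,14] 28+37=65 <67 → l++
[12,14] 31+37=68 >67 → r--
[12,13] 31+32=63 <67 → l++

no pair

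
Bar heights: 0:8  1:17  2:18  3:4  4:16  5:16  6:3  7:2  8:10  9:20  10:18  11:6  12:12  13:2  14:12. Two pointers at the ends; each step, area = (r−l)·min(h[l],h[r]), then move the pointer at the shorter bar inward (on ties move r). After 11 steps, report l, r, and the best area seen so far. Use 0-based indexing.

l=6, r=9, best area=156

l=0 r=14: min(8,12)*14=112 best=112 *, l++
l=1 r=14: min(17,12)*13=156 best=156 *, r--
l=1 r=13: min(17,2)*12=24 best=156, r--
l=1 r=12: min(17,12)*11=132 best=156, r--
l=1 r=11: min(17,6)*10=60 best=156, r--
l=1 r=10: min(17,18)*9=153 best=156, l++
l=2 r=10: min(18,18)*8=144 best=156, r--
l=2 r=9: min(18,20)*7=126 best=156, l++
l=3 r=9: min(4,20)*6=24 best=156, l++
l=4 r=9: min(16,20)*5=80 best=156, l++
l=5 r=9: min(16,20)*4=64 best=156, l++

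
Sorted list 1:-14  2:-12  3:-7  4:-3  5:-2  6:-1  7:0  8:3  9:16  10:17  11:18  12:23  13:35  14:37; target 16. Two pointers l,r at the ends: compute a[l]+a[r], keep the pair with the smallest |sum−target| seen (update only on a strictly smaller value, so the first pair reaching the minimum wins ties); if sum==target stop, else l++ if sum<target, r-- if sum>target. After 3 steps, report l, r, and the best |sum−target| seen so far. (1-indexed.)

l=2, r=12, best |Δ|=5

[1,14] -14+37=23 d=7 * → r--
[1,13] -14+35=21 d=5 * → r--
[1,12] -14+23=9 d=7 → l++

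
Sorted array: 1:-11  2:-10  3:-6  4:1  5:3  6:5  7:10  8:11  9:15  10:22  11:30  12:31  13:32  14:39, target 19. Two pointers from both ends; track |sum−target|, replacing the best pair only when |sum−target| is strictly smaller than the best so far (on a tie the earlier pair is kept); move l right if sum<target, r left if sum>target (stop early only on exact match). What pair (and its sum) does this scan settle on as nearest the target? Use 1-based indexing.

[1,14] -11+39=28 d=9 * → r--
[1,13] -11+32=21 d=2 * → r--
[1,12] -11+31=20 d=1 * → r--
[1,11] -11+30=19 d=0 * → stop

pair (-11, 30) with sum 19 (|Δ|=0)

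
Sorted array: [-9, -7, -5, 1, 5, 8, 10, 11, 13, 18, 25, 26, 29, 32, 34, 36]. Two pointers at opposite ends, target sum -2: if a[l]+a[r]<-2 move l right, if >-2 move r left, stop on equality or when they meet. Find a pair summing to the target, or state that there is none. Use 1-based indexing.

(-7, 5)

l=1 r=16: -9+36=27 >-2, r--
l=1 r=15: -9+34=25 >-2, r--
l=1 r=14: -9+32=23 >-2, r--
l=1 r=13: -9+29=20 >-2, r--
l=1 r=12: -9+26=17 >-2, r--
l=1 r=11: -9+25=16 >-2, r--
l=1 r=10: -9+18=9 >-2, r--
l=1 r=9: -9+13=4 >-2, r--
l=1 r=8: -9+11=2 >-2, r--
l=1 r=7: -9+10=1 >-2, r--
l=1 r=6: -9+8=-1 >-2, r--
l=1 r=5: -9+5=-4 <-2, l++
l=2 r=5: -7+5=-2, found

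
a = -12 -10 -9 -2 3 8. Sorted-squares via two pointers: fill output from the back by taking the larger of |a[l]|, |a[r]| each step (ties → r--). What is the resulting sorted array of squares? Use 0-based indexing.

[4, 9, 64, 81, 100, 144]

[0,5] |-12|>|8| out[5]=144 → l++
[1,5] |-10|>|8| out[4]=100 → l++
[2,5] |-9|>|8| out[3]=81 → l++
[3,5] |-2|<=|8| out[2]=64 → r--
[3,4] |-2|<=|3| out[1]=9 → r--
[3,3] |-2|<=|-2| out[0]=4 → r--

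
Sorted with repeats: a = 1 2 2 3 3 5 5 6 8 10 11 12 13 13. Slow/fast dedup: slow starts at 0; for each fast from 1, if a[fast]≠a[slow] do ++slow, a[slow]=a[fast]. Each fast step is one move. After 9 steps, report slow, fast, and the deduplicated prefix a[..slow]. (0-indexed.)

slow=6, fast=10, prefix=[1, 2, 3, 5, 6, 8, 10]

(s=0,f=1) a[fast]=2≠a[slow]=1 write a[1]=2 → slow++,fast++
(s=1,f=2) a[fast]=2=a[slow] dup → fast++
(s=1,f=3) a[fast]=3≠a[slow]=2 write a[2]=3 → slow++,fast++
(s=2,f=4) a[fast]=3=a[slow] dup → fast++
(s=2,f=5) a[fast]=5≠a[slow]=3 write a[3]=5 → slow++,fast++
(s=3,f=6) a[fast]=5=a[slow] dup → fast++
(s=3,f=7) a[fast]=6≠a[slow]=5 write a[4]=6 → slow++,fast++
(s=4,f=8) a[fast]=8≠a[slow]=6 write a[5]=8 → slow++,fast++
(s=5,f=9) a[fast]=10≠a[slow]=8 write a[6]=10 → slow++,fast++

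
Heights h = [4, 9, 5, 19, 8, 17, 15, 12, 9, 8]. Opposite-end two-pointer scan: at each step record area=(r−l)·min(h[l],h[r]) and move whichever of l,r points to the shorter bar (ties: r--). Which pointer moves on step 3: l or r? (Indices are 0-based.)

[0,9] min(4,8)*9=36 best=36 * → l++
[1,9] min(9,8)*8=64 best=64 * → r--
[1,8] min(9,9)*7=63 best=64 → r--

r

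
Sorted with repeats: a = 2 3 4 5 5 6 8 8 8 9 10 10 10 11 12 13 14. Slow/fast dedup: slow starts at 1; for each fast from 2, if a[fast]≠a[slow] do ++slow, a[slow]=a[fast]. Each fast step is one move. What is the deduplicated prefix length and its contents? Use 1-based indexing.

length 12; prefix = [2, 3, 4, 5, 6, 8, 9, 10, 11, 12, 13, 14]

(s=1,f=2) a[fast]=3≠a[slow]=2 write a[2]=3 → slow++,fast++
(s=2,f=3) a[fast]=4≠a[slow]=3 write a[3]=4 → slow++,fast++
(s=3,f=4) a[fast]=5≠a[slow]=4 write a[4]=5 → slow++,fast++
(s=4,f=5) a[fast]=5=a[slow] dup → fast++
(s=4,f=6) a[fast]=6≠a[slow]=5 write a[5]=6 → slow++,fast++
(s=5,f=7) a[fast]=8≠a[slow]=6 write a[6]=8 → slow++,fast++
(s=6,f=8) a[fast]=8=a[slow] dup → fast++
(s=6,f=9) a[fast]=8=a[slow] dup → fast++
(s=6,f=10) a[fast]=9≠a[slow]=8 write a[7]=9 → slow++,fast++
(s=7,f=11) a[fast]=10≠a[slow]=9 write a[8]=10 → slow++,fast++
(s=8,f=12) a[fast]=10=a[slow] dup → fast++
(s=8,f=13) a[fast]=10=a[slow] dup → fast++
(s=8,f=14) a[fast]=11≠a[slow]=10 write a[9]=11 → slow++,fast++
(s=9,f=15) a[fast]=12≠a[slow]=11 write a[10]=12 → slow++,fast++
(s=10,f=16) a[fast]=13≠a[slow]=12 write a[11]=13 → slow++,fast++
(s=11,f=17) a[fast]=14≠a[slow]=13 write a[12]=14 → slow++,fast++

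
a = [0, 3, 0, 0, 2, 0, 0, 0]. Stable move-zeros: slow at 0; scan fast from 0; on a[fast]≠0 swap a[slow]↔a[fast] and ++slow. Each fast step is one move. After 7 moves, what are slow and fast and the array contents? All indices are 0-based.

(s=0,f=0) a[fast]=0 → fast++
(s=0,f=1) a[fast]=3≠0 swap→a[0]=3 → slow++,fast++
(s=1,f=2) a[fast]=0 → fast++
(s=1,f=3) a[fast]=0 → fast++
(s=1,f=4) a[fast]=2≠0 swap→a[1]=2 → slow++,fast++
(s=2,f=5) a[fast]=0 → fast++
(s=2,f=6) a[fast]=0 → fast++

slow=2, fast=7, a=[3, 2, 0, 0, 0, 0, 0, 0]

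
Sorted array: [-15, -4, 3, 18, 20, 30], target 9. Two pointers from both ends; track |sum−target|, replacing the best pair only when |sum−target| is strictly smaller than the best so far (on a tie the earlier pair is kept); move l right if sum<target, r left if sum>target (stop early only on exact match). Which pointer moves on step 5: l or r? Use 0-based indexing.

l

l=0 r=5: -15+30=15 d=6 *, r--
l=0 r=4: -15+20=5 d=4 *, l++
l=1 r=4: -4+20=16 d=7, r--
l=1 r=3: -4+18=14 d=5, r--
l=1 r=2: -4+3=-1 d=10, l++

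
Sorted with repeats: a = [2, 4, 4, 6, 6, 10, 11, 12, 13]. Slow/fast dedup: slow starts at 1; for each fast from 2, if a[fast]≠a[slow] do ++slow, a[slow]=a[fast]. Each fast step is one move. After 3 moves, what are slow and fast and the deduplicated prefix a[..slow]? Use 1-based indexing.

(s=1,f=2) a[fast]=4≠a[slow]=2 write a[2]=4 → slow++,fast++
(s=2,f=3) a[fast]=4=a[slow] dup → fast++
(s=2,f=4) a[fast]=6≠a[slow]=4 write a[3]=6 → slow++,fast++

slow=3, fast=5, prefix=[2, 4, 6]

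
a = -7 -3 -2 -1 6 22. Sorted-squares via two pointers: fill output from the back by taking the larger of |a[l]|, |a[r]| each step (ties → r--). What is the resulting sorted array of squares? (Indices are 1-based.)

[1, 4, 9, 36, 49, 484]

l=1 r=6: |-7|<=|22| out[6]=484, r--
l=1 r=5: |-7|>|6| out[5]=49, l++
l=2 r=5: |-3|<=|6| out[4]=36, r--
l=2 r=4: |-3|>|-1| out[3]=9, l++
l=3 r=4: |-2|>|-1| out[2]=4, l++
l=4 r=4: |-1|<=|-1| out[1]=1, r--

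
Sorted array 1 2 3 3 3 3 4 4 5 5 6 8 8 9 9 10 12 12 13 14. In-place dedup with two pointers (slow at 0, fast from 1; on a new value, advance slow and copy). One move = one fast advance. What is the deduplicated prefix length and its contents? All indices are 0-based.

slow=0 fast=1: a[fast]=2≠a[slow]=1 write a[1]=2, slow++,fast++
slow=1 fast=2: a[fast]=3≠a[slow]=2 write a[2]=3, slow++,fast++
slow=2 fast=3: a[fast]=3=a[slow] dup, fast++
slow=2 fast=4: a[fast]=3=a[slow] dup, fast++
slow=2 fast=5: a[fast]=3=a[slow] dup, fast++
slow=2 fast=6: a[fast]=4≠a[slow]=3 write a[3]=4, slow++,fast++
slow=3 fast=7: a[fast]=4=a[slow] dup, fast++
slow=3 fast=8: a[fast]=5≠a[slow]=4 write a[4]=5, slow++,fast++
slow=4 fast=9: a[fast]=5=a[slow] dup, fast++
slow=4 fast=10: a[fast]=6≠a[slow]=5 write a[5]=6, slow++,fast++
slow=5 fast=11: a[fast]=8≠a[slow]=6 write a[6]=8, slow++,fast++
slow=6 fast=12: a[fast]=8=a[slow] dup, fast++
slow=6 fast=13: a[fast]=9≠a[slow]=8 write a[7]=9, slow++,fast++
slow=7 fast=14: a[fast]=9=a[slow] dup, fast++
slow=7 fast=15: a[fast]=10≠a[slow]=9 write a[8]=10, slow++,fast++
slow=8 fast=16: a[fast]=12≠a[slow]=10 write a[9]=12, slow++,fast++
slow=9 fast=17: a[fast]=12=a[slow] dup, fast++
slow=9 fast=18: a[fast]=13≠a[slow]=12 write a[10]=13, slow++,fast++
slow=10 fast=19: a[fast]=14≠a[slow]=13 write a[11]=14, slow++,fast++

length 12; prefix = [1, 2, 3, 4, 5, 6, 8, 9, 10, 12, 13, 14]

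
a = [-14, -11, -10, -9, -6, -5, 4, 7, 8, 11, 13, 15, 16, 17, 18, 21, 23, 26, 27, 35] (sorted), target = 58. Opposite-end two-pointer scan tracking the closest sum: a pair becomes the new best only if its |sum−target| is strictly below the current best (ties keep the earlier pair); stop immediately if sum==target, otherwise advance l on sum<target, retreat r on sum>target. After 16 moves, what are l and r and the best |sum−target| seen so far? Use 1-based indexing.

l=17, r=20, best |Δ|=2

[1,20] -14+35=21 d=37 * → l++
[2,20] -11+35=24 d=34 * → l++
[3,20] -10+35=25 d=33 * → l++
[4,20] -9+35=26 d=32 * → l++
[5,20] -6+35=29 d=29 * → l++
[6,20] -5+35=30 d=28 * → l++
[7,20] 4+35=39 d=19 * → l++
[8,20] 7+35=42 d=16 * → l++
[9,20] 8+35=43 d=15 * → l++
[10,20] 11+35=46 d=12 * → l++
[11,20] 13+35=48 d=10 * → l++
[12,20] 15+35=50 d=8 * → l++
[13,20] 16+35=51 d=7 * → l++
[14,20] 17+35=52 d=6 * → l++
[15,20] 18+35=53 d=5 * → l++
[16,20] 21+35=56 d=2 * → l++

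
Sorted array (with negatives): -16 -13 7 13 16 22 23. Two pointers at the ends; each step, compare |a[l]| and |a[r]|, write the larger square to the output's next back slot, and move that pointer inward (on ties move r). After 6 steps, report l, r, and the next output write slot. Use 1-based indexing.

l=1 r=7: |-16|<=|23| out[7]=529, r--
l=1 r=6: |-16|<=|22| out[6]=484, r--
l=1 r=5: |-16|<=|16| out[5]=256, r--
l=1 r=4: |-16|>|13| out[4]=256, l++
l=2 r=4: |-13|<=|13| out[3]=169, r--
l=2 r=3: |-13|>|7| out[2]=169, l++

l=3, r=3, next write slot=1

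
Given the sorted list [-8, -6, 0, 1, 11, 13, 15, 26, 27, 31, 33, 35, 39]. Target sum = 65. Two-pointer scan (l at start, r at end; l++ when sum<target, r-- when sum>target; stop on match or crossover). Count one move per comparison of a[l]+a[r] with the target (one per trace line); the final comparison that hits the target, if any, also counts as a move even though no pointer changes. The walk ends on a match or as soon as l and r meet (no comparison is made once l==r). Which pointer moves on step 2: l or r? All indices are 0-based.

l=0 r=12: -8+39=31 <65, l++
l=1 r=12: -6+39=33 <65, l++

l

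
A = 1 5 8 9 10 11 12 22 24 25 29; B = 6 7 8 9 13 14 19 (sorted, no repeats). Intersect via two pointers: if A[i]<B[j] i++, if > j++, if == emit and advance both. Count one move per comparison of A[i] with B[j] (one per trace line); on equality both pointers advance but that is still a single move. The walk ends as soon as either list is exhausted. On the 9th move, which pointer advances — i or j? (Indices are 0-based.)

[i=0,j=0] 1<6 → i++
[i=1,j=0] 5<6 → i++
[i=2,j=0] 8>6 → j++
[i=2,j=1] 8>7 → j++
[i=2,j=2] 8==8 emit → i++,j++
[i=3,j=3] 9==9 emit → i++,j++
[i=4,j=4] 10<13 → i++
[i=5,j=4] 11<13 → i++
[i=6,j=4] 12<13 → i++

i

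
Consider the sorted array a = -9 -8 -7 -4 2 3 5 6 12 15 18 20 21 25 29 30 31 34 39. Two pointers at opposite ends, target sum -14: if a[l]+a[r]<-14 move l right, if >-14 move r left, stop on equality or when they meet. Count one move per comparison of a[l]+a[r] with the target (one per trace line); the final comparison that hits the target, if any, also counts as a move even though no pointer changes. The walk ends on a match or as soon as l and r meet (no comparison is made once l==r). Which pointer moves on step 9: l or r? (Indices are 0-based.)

r

l=0 r=18: -9+39=30 >-14, r--
l=0 r=17: -9+34=25 >-14, r--
l=0 r=16: -9+31=22 >-14, r--
l=0 r=15: -9+30=21 >-14, r--
l=0 r=14: -9+29=20 >-14, r--
l=0 r=13: -9+25=16 >-14, r--
l=0 r=12: -9+21=12 >-14, r--
l=0 r=11: -9+20=11 >-14, r--
l=0 r=10: -9+18=9 >-14, r--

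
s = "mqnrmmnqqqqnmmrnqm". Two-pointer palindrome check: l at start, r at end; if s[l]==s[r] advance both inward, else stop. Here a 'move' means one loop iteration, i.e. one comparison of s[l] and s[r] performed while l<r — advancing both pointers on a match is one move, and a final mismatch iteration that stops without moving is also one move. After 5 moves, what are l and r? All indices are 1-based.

[1,18] 'm'=='m' → l++,r--
[2,17] 'q'=='q' → l++,r--
[3,16] 'n'=='n' → l++,r--
[4,15] 'r'=='r' → l++,r--
[5,14] 'm'=='m' → l++,r--

l=6, r=13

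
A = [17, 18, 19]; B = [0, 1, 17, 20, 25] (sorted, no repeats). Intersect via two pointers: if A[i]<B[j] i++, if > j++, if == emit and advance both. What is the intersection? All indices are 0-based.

[i=0,j=0] 17>0 → j++
[i=0,j=1] 17>1 → j++
[i=0,j=2] 17==17 emit → i++,j++
[i=1,j=3] 18<20 → i++
[i=2,j=3] 19<20 → i++

intersection = [17]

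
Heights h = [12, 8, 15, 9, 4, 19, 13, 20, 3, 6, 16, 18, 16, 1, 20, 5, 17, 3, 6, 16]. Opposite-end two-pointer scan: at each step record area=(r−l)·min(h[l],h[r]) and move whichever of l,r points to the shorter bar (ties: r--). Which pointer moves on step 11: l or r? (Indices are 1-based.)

[1,20] min(12,16)*19=228 best=228 * → l++
[2,20] min(8,16)*18=144 best=228 → l++
[3,20] min(15,16)*17=255 best=255 * → l++
[4,20] min(9,16)*16=144 best=255 → l++
[5,20] min(4,16)*15=60 best=255 → l++
[6,20] min(19,16)*14=224 best=255 → r--
[6,19] min(19,6)*13=78 best=255 → r--
[6,18] min(19,3)*12=36 best=255 → r--
[6,17] min(19,17)*11=187 best=255 → r--
[6,16] min(19,5)*10=50 best=255 → r--
[6,15] min(19,20)*9=171 best=255 → l++

l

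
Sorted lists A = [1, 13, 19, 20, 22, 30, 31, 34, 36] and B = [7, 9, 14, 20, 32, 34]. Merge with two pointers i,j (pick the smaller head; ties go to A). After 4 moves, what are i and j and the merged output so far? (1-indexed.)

[i=1,j=1] A[i]=1<=B[j]=7 take 1 → i++
[i=2,j=1] A[i]=13>B[j]=7 take 7 → j++
[i=2,j=2] A[i]=13>B[j]=9 take 9 → j++
[i=2,j=3] A[i]=13<=B[j]=14 take 13 → i++

i=3, j=3, merged so far=[1, 7, 9, 13]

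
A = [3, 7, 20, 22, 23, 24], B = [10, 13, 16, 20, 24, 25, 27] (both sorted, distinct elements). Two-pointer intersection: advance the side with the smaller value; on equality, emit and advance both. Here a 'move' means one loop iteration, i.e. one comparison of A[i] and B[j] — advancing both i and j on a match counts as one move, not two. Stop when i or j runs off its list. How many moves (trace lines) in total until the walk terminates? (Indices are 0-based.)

[i=0,j=0] 3<10 → i++
[i=1,j=0] 7<10 → i++
[i=2,j=0] 20>10 → j++
[i=2,j=1] 20>13 → j++
[i=2,j=2] 20>16 → j++
[i=2,j=3] 20==20 emit → i++,j++
[i=3,j=4] 22<24 → i++
[i=4,j=4] 23<24 → i++
[i=5,j=4] 24==24 emit → i++,j++

9 moves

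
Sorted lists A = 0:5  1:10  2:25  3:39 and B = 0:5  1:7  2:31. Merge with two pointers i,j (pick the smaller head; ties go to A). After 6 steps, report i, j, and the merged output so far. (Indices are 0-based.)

i=3, j=3, merged so far=[5, 5, 7, 10, 25, 31]

[i=0,j=0] A[i]=5<=B[j]=5 take 5 → i++
[i=1,j=0] A[i]=10>B[j]=5 take 5 → j++
[i=1,j=1] A[i]=10>B[j]=7 take 7 → j++
[i=1,j=2] A[i]=10<=B[j]=31 take 10 → i++
[i=2,j=2] A[i]=25<=B[j]=31 take 25 → i++
[i=3,j=2] A[i]=39>B[j]=31 take 31 → j++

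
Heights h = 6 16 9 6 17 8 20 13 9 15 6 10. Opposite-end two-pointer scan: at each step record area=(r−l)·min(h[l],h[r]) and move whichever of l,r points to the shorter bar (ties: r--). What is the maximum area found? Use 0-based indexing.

[0,11] min(6,10)*11=66 best=66 * → l++
[1,11] min(16,10)*10=100 best=100 * → r--
[1,10] min(16,6)*9=54 best=100 → r--
[1,9] min(16,15)*8=120 best=120 * → r--
[1,8] min(16,9)*7=63 best=120 → r--
[1,7] min(16,13)*6=78 best=120 → r--
[1,6] min(16,20)*5=80 best=120 → l++
[2,6] min(9,20)*4=36 best=120 → l++
[3,6] min(6,20)*3=18 best=120 → l++
[4,6] min(17,20)*2=34 best=120 → l++
[5,6] min(8,20)*1=8 best=120 → l++

max area = 120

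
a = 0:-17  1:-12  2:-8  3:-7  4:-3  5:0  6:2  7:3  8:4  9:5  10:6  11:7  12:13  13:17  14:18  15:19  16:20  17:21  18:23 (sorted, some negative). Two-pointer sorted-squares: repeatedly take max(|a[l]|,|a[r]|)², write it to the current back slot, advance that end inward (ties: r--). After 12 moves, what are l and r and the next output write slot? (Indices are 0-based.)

l=4, r=10, next write slot=6

l=0 r=18: |-17|<=|23| out[18]=529, r--
l=0 r=17: |-17|<=|21| out[17]=441, r--
l=0 r=16: |-17|<=|20| out[16]=400, r--
l=0 r=15: |-17|<=|19| out[15]=361, r--
l=0 r=14: |-17|<=|18| out[14]=324, r--
l=0 r=13: |-17|<=|17| out[13]=289, r--
l=0 r=12: |-17|>|13| out[12]=289, l++
l=1 r=12: |-12|<=|13| out[11]=169, r--
l=1 r=11: |-12|>|7| out[10]=144, l++
l=2 r=11: |-8|>|7| out[9]=64, l++
l=3 r=11: |-7|<=|7| out[8]=49, r--
l=3 r=10: |-7|>|6| out[7]=49, l++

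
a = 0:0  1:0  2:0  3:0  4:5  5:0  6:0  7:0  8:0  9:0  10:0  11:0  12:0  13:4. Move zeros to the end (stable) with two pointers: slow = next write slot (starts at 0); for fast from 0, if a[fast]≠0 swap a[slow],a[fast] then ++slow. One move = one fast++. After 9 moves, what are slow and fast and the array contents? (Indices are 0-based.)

slow=1, fast=9, a=[5, 0, 0, 0, 0, 0, 0, 0, 0, 0, 0, 0, 0, 4]

(s=0,f=0) a[fast]=0 → fast++
(s=0,f=1) a[fast]=0 → fast++
(s=0,f=2) a[fast]=0 → fast++
(s=0,f=3) a[fast]=0 → fast++
(s=0,f=4) a[fast]=5≠0 swap→a[0]=5 → slow++,fast++
(s=1,f=5) a[fast]=0 → fast++
(s=1,f=6) a[fast]=0 → fast++
(s=1,f=7) a[fast]=0 → fast++
(s=1,f=8) a[fast]=0 → fast++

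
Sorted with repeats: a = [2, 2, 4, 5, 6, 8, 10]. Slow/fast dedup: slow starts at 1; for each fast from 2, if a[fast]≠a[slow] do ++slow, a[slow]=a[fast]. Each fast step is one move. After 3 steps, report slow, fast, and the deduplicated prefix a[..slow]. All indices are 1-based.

slow=3, fast=5, prefix=[2, 4, 5]

slow=1 fast=2: a[fast]=2=a[slow] dup, fast++
slow=1 fast=3: a[fast]=4≠a[slow]=2 write a[2]=4, slow++,fast++
slow=2 fast=4: a[fast]=5≠a[slow]=4 write a[3]=5, slow++,fast++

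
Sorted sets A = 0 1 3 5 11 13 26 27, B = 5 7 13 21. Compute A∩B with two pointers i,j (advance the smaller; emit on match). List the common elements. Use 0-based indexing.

i=0 j=0: 0<5, i++
i=1 j=0: 1<5, i++
i=2 j=0: 3<5, i++
i=3 j=0: 5==5 emit, i++,j++
i=4 j=1: 11>7, j++
i=4 j=2: 11<13, i++
i=5 j=2: 13==13 emit, i++,j++
i=6 j=3: 26>21, j++

intersection = [5, 13]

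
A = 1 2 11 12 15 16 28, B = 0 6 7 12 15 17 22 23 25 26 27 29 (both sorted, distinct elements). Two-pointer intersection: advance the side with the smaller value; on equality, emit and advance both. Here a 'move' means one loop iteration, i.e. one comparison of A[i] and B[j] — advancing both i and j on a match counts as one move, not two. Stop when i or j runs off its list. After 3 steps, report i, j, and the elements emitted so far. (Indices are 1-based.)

[i=1,j=1] 1>0 → j++
[i=1,j=2] 1<6 → i++
[i=2,j=2] 2<6 → i++

i=3, j=2, emitted=[]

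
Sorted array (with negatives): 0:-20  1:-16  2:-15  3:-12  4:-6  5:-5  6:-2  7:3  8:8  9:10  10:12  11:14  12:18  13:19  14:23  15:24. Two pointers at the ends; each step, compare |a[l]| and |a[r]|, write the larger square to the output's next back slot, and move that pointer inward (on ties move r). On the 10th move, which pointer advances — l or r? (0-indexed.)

l

[0,15] |-20|<=|24| out[15]=576 → r--
[0,14] |-20|<=|23| out[14]=529 → r--
[0,13] |-20|>|19| out[13]=400 → l++
[1,13] |-16|<=|19| out[12]=361 → r--
[1,12] |-16|<=|18| out[11]=324 → r--
[1,11] |-16|>|14| out[10]=256 → l++
[2,11] |-15|>|14| out[9]=225 → l++
[3,11] |-12|<=|14| out[8]=196 → r--
[3,10] |-12|<=|12| out[7]=144 → r--
[3,9] |-12|>|10| out[6]=144 → l++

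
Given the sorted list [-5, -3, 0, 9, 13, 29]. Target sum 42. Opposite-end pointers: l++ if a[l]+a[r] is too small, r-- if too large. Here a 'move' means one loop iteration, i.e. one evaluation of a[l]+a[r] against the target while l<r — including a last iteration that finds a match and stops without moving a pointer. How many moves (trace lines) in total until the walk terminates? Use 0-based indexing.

5 moves

l=0 r=5: -5+29=24 <42, l++
l=1 r=5: -3+29=26 <42, l++
l=2 r=5: 0+29=29 <42, l++
l=3 r=5: 9+29=38 <42, l++
l=4 r=5: 13+29=42, found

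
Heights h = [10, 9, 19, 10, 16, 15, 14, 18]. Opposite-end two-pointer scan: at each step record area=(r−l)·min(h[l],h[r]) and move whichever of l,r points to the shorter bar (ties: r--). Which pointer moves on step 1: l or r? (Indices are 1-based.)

[1,8] min(10,18)*7=70 best=70 * → l++

l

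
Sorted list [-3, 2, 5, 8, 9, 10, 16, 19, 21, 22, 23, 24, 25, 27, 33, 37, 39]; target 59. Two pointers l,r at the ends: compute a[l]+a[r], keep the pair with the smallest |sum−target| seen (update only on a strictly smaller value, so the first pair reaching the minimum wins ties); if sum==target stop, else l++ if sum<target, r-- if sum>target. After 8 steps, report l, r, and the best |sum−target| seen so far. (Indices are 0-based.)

l=0 r=16: -3+39=36 d=23 *, l++
l=1 r=16: 2+39=41 d=18 *, l++
l=2 r=16: 5+39=44 d=15 *, l++
l=3 r=16: 8+39=47 d=12 *, l++
l=4 r=16: 9+39=48 d=11 *, l++
l=5 r=16: 10+39=49 d=10 *, l++
l=6 r=16: 16+39=55 d=4 *, l++
l=7 r=16: 19+39=58 d=1 *, l++

l=8, r=16, best |Δ|=1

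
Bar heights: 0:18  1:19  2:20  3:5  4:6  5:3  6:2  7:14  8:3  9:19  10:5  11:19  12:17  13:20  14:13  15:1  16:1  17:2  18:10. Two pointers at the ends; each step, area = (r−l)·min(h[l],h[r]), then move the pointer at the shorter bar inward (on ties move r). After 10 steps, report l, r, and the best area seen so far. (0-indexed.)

[0,18] min(18,10)*18=180 best=180 * → r--
[0,17] min(18,2)*17=34 best=180 → r--
[0,16] min(18,1)*16=16 best=180 → r--
[0,15] min(18,1)*15=15 best=180 → r--
[0,14] min(18,13)*14=182 best=182 * → r--
[0,13] min(18,20)*13=234 best=234 * → l++
[1,13] min(19,20)*12=228 best=234 → l++
[2,13] min(20,20)*11=220 best=234 → r--
[2,12] min(20,17)*10=170 best=234 → r--
[2,11] min(20,19)*9=171 best=234 → r--

l=2, r=10, best area=234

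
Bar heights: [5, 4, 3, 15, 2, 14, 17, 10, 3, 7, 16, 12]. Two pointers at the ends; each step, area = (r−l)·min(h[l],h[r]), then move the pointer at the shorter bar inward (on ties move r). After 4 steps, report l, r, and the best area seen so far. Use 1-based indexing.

l=4, r=11, best area=96

[1,12] min(5,12)*11=55 best=55 * → l++
[2,12] min(4,12)*10=40 best=55 → l++
[3,12] min(3,12)*9=27 best=55 → l++
[4,12] min(15,12)*8=96 best=96 * → r--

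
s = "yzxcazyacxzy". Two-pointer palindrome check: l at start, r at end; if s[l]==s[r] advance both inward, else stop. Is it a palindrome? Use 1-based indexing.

not a palindrome (mismatch at 6,7)

l=1 r=12: 'y'=='y', l++,r--
l=2 r=11: 'z'=='z', l++,r--
l=3 r=10: 'x'=='x', l++,r--
l=4 r=9: 'c'=='c', l++,r--
l=5 r=8: 'a'=='a', l++,r--
l=6 r=7: 'z'!='y', stop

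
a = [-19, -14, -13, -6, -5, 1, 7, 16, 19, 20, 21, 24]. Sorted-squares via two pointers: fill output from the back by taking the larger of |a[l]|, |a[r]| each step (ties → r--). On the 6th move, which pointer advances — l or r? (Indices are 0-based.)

r

l=0 r=11: |-19|<=|24| out[11]=576, r--
l=0 r=10: |-19|<=|21| out[10]=441, r--
l=0 r=9: |-19|<=|20| out[9]=400, r--
l=0 r=8: |-19|<=|19| out[8]=361, r--
l=0 r=7: |-19|>|16| out[7]=361, l++
l=1 r=7: |-14|<=|16| out[6]=256, r--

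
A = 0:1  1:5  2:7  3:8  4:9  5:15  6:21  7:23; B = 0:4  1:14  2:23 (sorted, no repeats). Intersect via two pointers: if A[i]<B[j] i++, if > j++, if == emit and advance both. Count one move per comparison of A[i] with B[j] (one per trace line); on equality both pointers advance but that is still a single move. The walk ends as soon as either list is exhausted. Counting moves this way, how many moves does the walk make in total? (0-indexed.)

[i=0,j=0] 1<4 → i++
[i=1,j=0] 5>4 → j++
[i=1,j=1] 5<14 → i++
[i=2,j=1] 7<14 → i++
[i=3,j=1] 8<14 → i++
[i=4,j=1] 9<14 → i++
[i=5,j=1] 15>14 → j++
[i=5,j=2] 15<23 → i++
[i=6,j=2] 21<23 → i++
[i=7,j=2] 23==23 emit → i++,j++

10 moves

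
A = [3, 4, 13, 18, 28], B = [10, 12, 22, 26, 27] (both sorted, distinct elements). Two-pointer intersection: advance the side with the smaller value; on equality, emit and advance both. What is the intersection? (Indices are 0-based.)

i=0 j=0: 3<10, i++
i=1 j=0: 4<10, i++
i=2 j=0: 13>10, j++
i=2 j=1: 13>12, j++
i=2 j=2: 13<22, i++
i=3 j=2: 18<22, i++
i=4 j=2: 28>22, j++
i=4 j=3: 28>26, j++
i=4 j=4: 28>27, j++

intersection = []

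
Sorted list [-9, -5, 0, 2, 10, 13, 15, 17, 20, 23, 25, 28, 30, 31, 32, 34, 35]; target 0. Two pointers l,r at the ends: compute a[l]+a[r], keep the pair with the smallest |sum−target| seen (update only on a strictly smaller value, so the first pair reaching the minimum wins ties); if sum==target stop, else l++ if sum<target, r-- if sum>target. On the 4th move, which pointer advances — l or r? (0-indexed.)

r

l=0 r=16: -9+35=26 d=26 *, r--
l=0 r=15: -9+34=25 d=25 *, r--
l=0 r=14: -9+32=23 d=23 *, r--
l=0 r=13: -9+31=22 d=22 *, r--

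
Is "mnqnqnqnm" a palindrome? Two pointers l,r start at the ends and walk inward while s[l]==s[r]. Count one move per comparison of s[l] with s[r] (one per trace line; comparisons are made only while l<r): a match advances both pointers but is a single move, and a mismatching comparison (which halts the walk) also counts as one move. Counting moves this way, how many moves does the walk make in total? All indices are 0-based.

[0,8] 'm'=='m' → l++,r--
[1,7] 'n'=='n' → l++,r--
[2,6] 'q'=='q' → l++,r--
[3,5] 'n'=='n' → l++,r--

4 moves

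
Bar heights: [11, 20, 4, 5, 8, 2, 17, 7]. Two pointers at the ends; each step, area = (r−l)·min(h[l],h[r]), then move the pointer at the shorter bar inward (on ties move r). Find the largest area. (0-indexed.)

[0,7] min(11,7)*7=49 best=49 * → r--
[0,6] min(11,17)*6=66 best=66 * → l++
[1,6] min(20,17)*5=85 best=85 * → r--
[1,5] min(20,2)*4=8 best=85 → r--
[1,4] min(20,8)*3=24 best=85 → r--
[1,3] min(20,5)*2=10 best=85 → r--
[1,2] min(20,4)*1=4 best=85 → r--

max area = 85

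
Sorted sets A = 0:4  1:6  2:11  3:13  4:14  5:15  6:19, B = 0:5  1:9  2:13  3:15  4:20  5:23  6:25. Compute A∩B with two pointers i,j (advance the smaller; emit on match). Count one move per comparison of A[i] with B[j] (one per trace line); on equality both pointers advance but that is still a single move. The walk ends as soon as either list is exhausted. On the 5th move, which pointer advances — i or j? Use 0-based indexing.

[i=0,j=0] 4<5 → i++
[i=1,j=0] 6>5 → j++
[i=1,j=1] 6<9 → i++
[i=2,j=1] 11>9 → j++
[i=2,j=2] 11<13 → i++

i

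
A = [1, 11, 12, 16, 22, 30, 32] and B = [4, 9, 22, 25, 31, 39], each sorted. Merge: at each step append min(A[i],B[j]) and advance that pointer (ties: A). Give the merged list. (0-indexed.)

[i=0,j=0] A[i]=1<=B[j]=4 take 1 → i++
[i=1,j=0] A[i]=11>B[j]=4 take 4 → j++
[i=1,j=1] A[i]=11>B[j]=9 take 9 → j++
[i=1,j=2] A[i]=11<=B[j]=22 take 11 → i++
[i=2,j=2] A[i]=12<=B[j]=22 take 12 → i++
[i=3,j=2] A[i]=16<=B[j]=22 take 16 → i++
[i=4,j=2] A[i]=22<=B[j]=22 take 22 → i++
[i=5,j=2] A[i]=30>B[j]=22 take 22 → j++
[i=5,j=3] A[i]=30>B[j]=25 take 25 → j++
[i=5,j=4] A[i]=30<=B[j]=31 take 30 → i++
[i=6,j=4] A[i]=32>B[j]=31 take 31 → j++
[i=6,j=5] A[i]=32<=B[j]=39 take 32 → i++
[i=7,j=5] A done, take B[j]=39 → j++

[1, 4, 9, 11, 12, 16, 22, 22, 25, 30, 31, 32, 39]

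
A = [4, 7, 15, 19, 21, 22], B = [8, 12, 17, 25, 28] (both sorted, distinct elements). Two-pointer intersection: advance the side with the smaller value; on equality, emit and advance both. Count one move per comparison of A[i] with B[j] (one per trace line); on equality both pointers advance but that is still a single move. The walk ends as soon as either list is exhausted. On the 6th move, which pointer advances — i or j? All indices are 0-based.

j

[i=0,j=0] 4<8 → i++
[i=1,j=0] 7<8 → i++
[i=2,j=0] 15>8 → j++
[i=2,j=1] 15>12 → j++
[i=2,j=2] 15<17 → i++
[i=3,j=2] 19>17 → j++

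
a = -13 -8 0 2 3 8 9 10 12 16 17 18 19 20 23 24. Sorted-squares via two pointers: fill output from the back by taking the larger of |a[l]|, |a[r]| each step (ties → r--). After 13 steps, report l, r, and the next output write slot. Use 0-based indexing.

l=0 r=15: |-13|<=|24| out[15]=576, r--
l=0 r=14: |-13|<=|23| out[14]=529, r--
l=0 r=13: |-13|<=|20| out[13]=400, r--
l=0 r=12: |-13|<=|19| out[12]=361, r--
l=0 r=11: |-13|<=|18| out[11]=324, r--
l=0 r=10: |-13|<=|17| out[10]=289, r--
l=0 r=9: |-13|<=|16| out[9]=256, r--
l=0 r=8: |-13|>|12| out[8]=169, l++
l=1 r=8: |-8|<=|12| out[7]=144, r--
l=1 r=7: |-8|<=|10| out[6]=100, r--
l=1 r=6: |-8|<=|9| out[5]=81, r--
l=1 r=5: |-8|<=|8| out[4]=64, r--
l=1 r=4: |-8|>|3| out[3]=64, l++

l=2, r=4, next write slot=2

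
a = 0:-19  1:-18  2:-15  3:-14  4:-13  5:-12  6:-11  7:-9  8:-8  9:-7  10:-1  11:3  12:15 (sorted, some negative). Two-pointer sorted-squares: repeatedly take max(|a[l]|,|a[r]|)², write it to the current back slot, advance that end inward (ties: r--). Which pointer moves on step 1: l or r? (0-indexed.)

[0,12] |-19|>|15| out[12]=361 → l++

l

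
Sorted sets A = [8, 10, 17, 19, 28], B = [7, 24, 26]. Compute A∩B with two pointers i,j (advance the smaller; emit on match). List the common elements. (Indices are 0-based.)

i=0 j=0: 8>7, j++
i=0 j=1: 8<24, i++
i=1 j=1: 10<24, i++
i=2 j=1: 17<24, i++
i=3 j=1: 19<24, i++
i=4 j=1: 28>24, j++
i=4 j=2: 28>26, j++

intersection = []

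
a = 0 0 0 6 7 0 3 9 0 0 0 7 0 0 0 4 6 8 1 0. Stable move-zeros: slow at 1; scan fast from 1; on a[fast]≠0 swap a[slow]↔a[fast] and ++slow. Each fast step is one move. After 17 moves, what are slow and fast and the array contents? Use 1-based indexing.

(s=1,f=1) a[fast]=0 → fast++
(s=1,f=2) a[fast]=0 → fast++
(s=1,f=3) a[fast]=0 → fast++
(s=1,f=4) a[fast]=6≠0 swap→a[1]=6 → slow++,fast++
(s=2,f=5) a[fast]=7≠0 swap→a[2]=7 → slow++,fast++
(s=3,f=6) a[fast]=0 → fast++
(s=3,f=7) a[fast]=3≠0 swap→a[3]=3 → slow++,fast++
(s=4,f=8) a[fast]=9≠0 swap→a[4]=9 → slow++,fast++
(s=5,f=9) a[fast]=0 → fast++
(s=5,f=10) a[fast]=0 → fast++
(s=5,f=11) a[fast]=0 → fast++
(s=5,f=12) a[fast]=7≠0 swap→a[5]=7 → slow++,fast++
(s=6,f=13) a[fast]=0 → fast++
(s=6,f=14) a[fast]=0 → fast++
(s=6,f=15) a[fast]=0 → fast++
(s=6,f=16) a[fast]=4≠0 swap→a[6]=4 → slow++,fast++
(s=7,f=17) a[fast]=6≠0 swap→a[7]=6 → slow++,fast++

slow=8, fast=18, a=[6, 7, 3, 9, 7, 4, 6, 0, 0, 0, 0, 0, 0, 0, 0, 0, 0, 8, 1, 0]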